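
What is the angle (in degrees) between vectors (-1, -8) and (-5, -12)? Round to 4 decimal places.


dot = -1*-5 + -8*-12 = 101
|u| = 8.0623, |v| = 13
cos(angle) = 0.9637
angle = 15.4948 degrees

15.4948 degrees


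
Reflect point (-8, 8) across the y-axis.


Reflection across y-axis: (x, y) -> (-x, y)
(-8, 8) -> (8, 8)

(8, 8)


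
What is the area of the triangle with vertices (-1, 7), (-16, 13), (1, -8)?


Area = |x1(y2-y3) + x2(y3-y1) + x3(y1-y2)| / 2
= |-1*(13--8) + -16*(-8-7) + 1*(7-13)| / 2
= 106.5

106.5


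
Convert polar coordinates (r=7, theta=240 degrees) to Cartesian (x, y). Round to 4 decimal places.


x = 7 * cos(240) = -3.5
y = 7 * sin(240) = -6.0622

(-3.5, -6.0622)


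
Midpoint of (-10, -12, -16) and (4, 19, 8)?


Midpoint = ((-10+4)/2, (-12+19)/2, (-16+8)/2) = (-3, 3.5, -4)

(-3, 3.5, -4)


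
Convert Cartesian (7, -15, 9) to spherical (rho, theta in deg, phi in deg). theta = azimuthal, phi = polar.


rho = sqrt(7^2 + (-15)^2 + 9^2) = 18.8414
theta = atan2(-15, 7) = 295.0169 deg
phi = acos(9/18.8414) = 61.4666 deg

rho = 18.8414, theta = 295.0169 deg, phi = 61.4666 deg


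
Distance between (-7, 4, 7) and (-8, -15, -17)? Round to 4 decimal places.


d = sqrt((-8--7)^2 + (-15-4)^2 + (-17-7)^2) = 30.6268

30.6268


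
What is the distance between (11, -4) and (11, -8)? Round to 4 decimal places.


d = sqrt((11-11)^2 + (-8--4)^2) = 4

4


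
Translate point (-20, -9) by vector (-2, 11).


Translation: (x+dx, y+dy) = (-20+-2, -9+11) = (-22, 2)

(-22, 2)


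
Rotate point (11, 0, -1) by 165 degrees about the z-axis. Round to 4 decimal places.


x' = 11*cos(165) - 0*sin(165) = -10.6252
y' = 11*sin(165) + 0*cos(165) = 2.847
z' = -1

(-10.6252, 2.847, -1)


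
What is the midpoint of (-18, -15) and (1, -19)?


Midpoint = ((-18+1)/2, (-15+-19)/2) = (-8.5, -17)

(-8.5, -17)


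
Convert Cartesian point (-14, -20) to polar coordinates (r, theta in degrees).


r = sqrt((-14)^2 + (-20)^2) = 24.4131
theta = atan2(-20, -14) = 235.008 degrees

r = 24.4131, theta = 235.008 degrees


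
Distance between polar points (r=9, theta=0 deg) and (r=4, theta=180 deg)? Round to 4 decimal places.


d = sqrt(r1^2 + r2^2 - 2*r1*r2*cos(t2-t1))
d = sqrt(9^2 + 4^2 - 2*9*4*cos(180-0)) = 13

13


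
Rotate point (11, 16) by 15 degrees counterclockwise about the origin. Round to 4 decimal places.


x' = 11*cos(15) - 16*sin(15) = 6.4841
y' = 11*sin(15) + 16*cos(15) = 18.3018

(6.4841, 18.3018)


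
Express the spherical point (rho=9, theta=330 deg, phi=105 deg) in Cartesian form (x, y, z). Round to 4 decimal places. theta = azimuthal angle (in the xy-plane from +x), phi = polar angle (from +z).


x = 9 * sin(105) * cos(330) = 7.5286
y = 9 * sin(105) * sin(330) = -4.3467
z = 9 * cos(105) = -2.3294

(7.5286, -4.3467, -2.3294)


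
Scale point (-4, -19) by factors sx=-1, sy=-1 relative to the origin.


Scaling: (x*sx, y*sy) = (-4*-1, -19*-1) = (4, 19)

(4, 19)


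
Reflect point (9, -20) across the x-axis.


Reflection across x-axis: (x, y) -> (x, -y)
(9, -20) -> (9, 20)

(9, 20)


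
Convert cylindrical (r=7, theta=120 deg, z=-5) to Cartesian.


x = 7 * cos(120) = -3.5
y = 7 * sin(120) = 6.0622
z = -5

(-3.5, 6.0622, -5)


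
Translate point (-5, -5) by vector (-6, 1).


Translation: (x+dx, y+dy) = (-5+-6, -5+1) = (-11, -4)

(-11, -4)


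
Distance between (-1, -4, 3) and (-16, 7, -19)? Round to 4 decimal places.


d = sqrt((-16--1)^2 + (7--4)^2 + (-19-3)^2) = 28.8097

28.8097


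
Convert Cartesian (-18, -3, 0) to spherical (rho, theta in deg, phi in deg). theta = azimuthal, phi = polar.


rho = sqrt((-18)^2 + (-3)^2 + 0^2) = 18.2483
theta = atan2(-3, -18) = 189.4623 deg
phi = acos(0/18.2483) = 90 deg

rho = 18.2483, theta = 189.4623 deg, phi = 90 deg


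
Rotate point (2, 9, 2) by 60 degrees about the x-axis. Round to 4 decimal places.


x' = 2
y' = 9*cos(60) - 2*sin(60) = 2.7679
z' = 9*sin(60) + 2*cos(60) = 8.7942

(2, 2.7679, 8.7942)


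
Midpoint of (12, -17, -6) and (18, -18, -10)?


Midpoint = ((12+18)/2, (-17+-18)/2, (-6+-10)/2) = (15, -17.5, -8)

(15, -17.5, -8)


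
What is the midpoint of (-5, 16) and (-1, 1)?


Midpoint = ((-5+-1)/2, (16+1)/2) = (-3, 8.5)

(-3, 8.5)


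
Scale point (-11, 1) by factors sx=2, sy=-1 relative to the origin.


Scaling: (x*sx, y*sy) = (-11*2, 1*-1) = (-22, -1)

(-22, -1)


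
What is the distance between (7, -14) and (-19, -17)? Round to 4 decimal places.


d = sqrt((-19-7)^2 + (-17--14)^2) = 26.1725

26.1725


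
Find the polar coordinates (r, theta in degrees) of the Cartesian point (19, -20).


r = sqrt(19^2 + (-20)^2) = 27.5862
theta = atan2(-20, 19) = 313.5312 degrees

r = 27.5862, theta = 313.5312 degrees


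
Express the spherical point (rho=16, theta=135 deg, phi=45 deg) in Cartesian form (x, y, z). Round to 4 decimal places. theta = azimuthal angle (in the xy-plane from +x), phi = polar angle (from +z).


x = 16 * sin(45) * cos(135) = -8
y = 16 * sin(45) * sin(135) = 8
z = 16 * cos(45) = 11.3137

(-8, 8, 11.3137)


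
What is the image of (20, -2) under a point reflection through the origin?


Reflection through origin: (x, y) -> (-x, -y)
(20, -2) -> (-20, 2)

(-20, 2)


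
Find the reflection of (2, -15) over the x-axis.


Reflection across x-axis: (x, y) -> (x, -y)
(2, -15) -> (2, 15)

(2, 15)


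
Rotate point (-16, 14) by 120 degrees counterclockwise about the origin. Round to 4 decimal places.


x' = -16*cos(120) - 14*sin(120) = -4.1244
y' = -16*sin(120) + 14*cos(120) = -20.8564

(-4.1244, -20.8564)


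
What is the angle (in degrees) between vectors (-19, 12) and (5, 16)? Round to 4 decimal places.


dot = -19*5 + 12*16 = 97
|u| = 22.4722, |v| = 16.7631
cos(angle) = 0.2575
angle = 75.0784 degrees

75.0784 degrees


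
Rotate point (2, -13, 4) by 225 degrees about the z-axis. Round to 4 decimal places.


x' = 2*cos(225) - -13*sin(225) = -10.6066
y' = 2*sin(225) + -13*cos(225) = 7.7782
z' = 4

(-10.6066, 7.7782, 4)


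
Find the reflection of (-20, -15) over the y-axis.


Reflection across y-axis: (x, y) -> (-x, y)
(-20, -15) -> (20, -15)

(20, -15)


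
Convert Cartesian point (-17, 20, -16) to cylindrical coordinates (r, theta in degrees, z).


r = sqrt((-17)^2 + 20^2) = 26.2488
theta = atan2(20, -17) = 130.3645 deg
z = -16

r = 26.2488, theta = 130.3645 deg, z = -16


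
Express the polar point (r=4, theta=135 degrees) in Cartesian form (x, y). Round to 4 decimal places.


x = 4 * cos(135) = -2.8284
y = 4 * sin(135) = 2.8284

(-2.8284, 2.8284)


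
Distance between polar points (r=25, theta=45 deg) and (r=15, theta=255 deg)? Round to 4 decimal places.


d = sqrt(r1^2 + r2^2 - 2*r1*r2*cos(t2-t1))
d = sqrt(25^2 + 15^2 - 2*25*15*cos(255-45)) = 38.7236

38.7236


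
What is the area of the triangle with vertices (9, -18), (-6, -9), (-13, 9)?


Area = |x1(y2-y3) + x2(y3-y1) + x3(y1-y2)| / 2
= |9*(-9-9) + -6*(9--18) + -13*(-18--9)| / 2
= 103.5

103.5


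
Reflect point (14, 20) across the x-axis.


Reflection across x-axis: (x, y) -> (x, -y)
(14, 20) -> (14, -20)

(14, -20)


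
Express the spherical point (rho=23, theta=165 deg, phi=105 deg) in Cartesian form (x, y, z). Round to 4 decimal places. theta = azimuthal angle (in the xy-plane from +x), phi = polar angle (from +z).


x = 23 * sin(105) * cos(165) = -21.4593
y = 23 * sin(105) * sin(165) = 5.75
z = 23 * cos(105) = -5.9528

(-21.4593, 5.75, -5.9528)


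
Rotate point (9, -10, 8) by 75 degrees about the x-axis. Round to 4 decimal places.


x' = 9
y' = -10*cos(75) - 8*sin(75) = -10.3156
z' = -10*sin(75) + 8*cos(75) = -7.5887

(9, -10.3156, -7.5887)


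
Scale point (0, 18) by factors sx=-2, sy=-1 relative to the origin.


Scaling: (x*sx, y*sy) = (0*-2, 18*-1) = (0, -18)

(0, -18)


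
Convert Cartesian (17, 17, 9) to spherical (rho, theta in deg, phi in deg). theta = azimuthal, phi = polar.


rho = sqrt(17^2 + 17^2 + 9^2) = 25.671
theta = atan2(17, 17) = 45 deg
phi = acos(9/25.671) = 69.4766 deg

rho = 25.671, theta = 45 deg, phi = 69.4766 deg


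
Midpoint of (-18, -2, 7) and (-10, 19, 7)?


Midpoint = ((-18+-10)/2, (-2+19)/2, (7+7)/2) = (-14, 8.5, 7)

(-14, 8.5, 7)


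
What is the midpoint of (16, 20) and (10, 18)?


Midpoint = ((16+10)/2, (20+18)/2) = (13, 19)

(13, 19)


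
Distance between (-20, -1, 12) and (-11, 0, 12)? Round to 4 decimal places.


d = sqrt((-11--20)^2 + (0--1)^2 + (12-12)^2) = 9.0554

9.0554


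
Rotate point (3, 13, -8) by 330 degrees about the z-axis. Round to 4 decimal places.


x' = 3*cos(330) - 13*sin(330) = 9.0981
y' = 3*sin(330) + 13*cos(330) = 9.7583
z' = -8

(9.0981, 9.7583, -8)


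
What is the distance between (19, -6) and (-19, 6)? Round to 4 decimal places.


d = sqrt((-19-19)^2 + (6--6)^2) = 39.8497

39.8497


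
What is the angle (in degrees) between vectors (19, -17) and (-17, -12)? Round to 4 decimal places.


dot = 19*-17 + -17*-12 = -119
|u| = 25.4951, |v| = 20.8087
cos(angle) = -0.2243
angle = 102.9622 degrees

102.9622 degrees


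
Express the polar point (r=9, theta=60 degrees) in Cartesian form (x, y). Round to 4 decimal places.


x = 9 * cos(60) = 4.5
y = 9 * sin(60) = 7.7942

(4.5, 7.7942)


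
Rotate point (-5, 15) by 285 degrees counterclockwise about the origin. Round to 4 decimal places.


x' = -5*cos(285) - 15*sin(285) = 13.1948
y' = -5*sin(285) + 15*cos(285) = 8.7119

(13.1948, 8.7119)


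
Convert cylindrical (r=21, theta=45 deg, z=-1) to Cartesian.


x = 21 * cos(45) = 14.8492
y = 21 * sin(45) = 14.8492
z = -1

(14.8492, 14.8492, -1)


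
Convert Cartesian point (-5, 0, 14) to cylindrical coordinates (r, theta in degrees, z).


r = sqrt((-5)^2 + 0^2) = 5
theta = atan2(0, -5) = 180 deg
z = 14

r = 5, theta = 180 deg, z = 14


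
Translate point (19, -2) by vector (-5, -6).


Translation: (x+dx, y+dy) = (19+-5, -2+-6) = (14, -8)

(14, -8)


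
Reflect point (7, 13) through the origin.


Reflection through origin: (x, y) -> (-x, -y)
(7, 13) -> (-7, -13)

(-7, -13)


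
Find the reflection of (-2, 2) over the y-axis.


Reflection across y-axis: (x, y) -> (-x, y)
(-2, 2) -> (2, 2)

(2, 2)


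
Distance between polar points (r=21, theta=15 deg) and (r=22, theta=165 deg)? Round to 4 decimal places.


d = sqrt(r1^2 + r2^2 - 2*r1*r2*cos(t2-t1))
d = sqrt(21^2 + 22^2 - 2*21*22*cos(165-15)) = 41.5356

41.5356


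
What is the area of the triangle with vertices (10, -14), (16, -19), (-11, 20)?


Area = |x1(y2-y3) + x2(y3-y1) + x3(y1-y2)| / 2
= |10*(-19-20) + 16*(20--14) + -11*(-14--19)| / 2
= 49.5

49.5


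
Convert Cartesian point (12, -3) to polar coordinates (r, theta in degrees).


r = sqrt(12^2 + (-3)^2) = 12.3693
theta = atan2(-3, 12) = 345.9638 degrees

r = 12.3693, theta = 345.9638 degrees


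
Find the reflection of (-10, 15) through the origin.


Reflection through origin: (x, y) -> (-x, -y)
(-10, 15) -> (10, -15)

(10, -15)


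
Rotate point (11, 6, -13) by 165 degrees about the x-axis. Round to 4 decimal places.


x' = 11
y' = 6*cos(165) - -13*sin(165) = -2.4309
z' = 6*sin(165) + -13*cos(165) = 14.11

(11, -2.4309, 14.11)


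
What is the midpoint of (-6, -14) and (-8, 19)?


Midpoint = ((-6+-8)/2, (-14+19)/2) = (-7, 2.5)

(-7, 2.5)


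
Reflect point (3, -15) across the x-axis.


Reflection across x-axis: (x, y) -> (x, -y)
(3, -15) -> (3, 15)

(3, 15)


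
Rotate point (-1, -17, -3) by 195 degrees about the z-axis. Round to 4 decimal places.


x' = -1*cos(195) - -17*sin(195) = -3.434
y' = -1*sin(195) + -17*cos(195) = 16.6796
z' = -3

(-3.434, 16.6796, -3)


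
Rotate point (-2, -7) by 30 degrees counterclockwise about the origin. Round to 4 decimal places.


x' = -2*cos(30) - -7*sin(30) = 1.7679
y' = -2*sin(30) + -7*cos(30) = -7.0622

(1.7679, -7.0622)


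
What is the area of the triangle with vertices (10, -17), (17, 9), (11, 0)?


Area = |x1(y2-y3) + x2(y3-y1) + x3(y1-y2)| / 2
= |10*(9-0) + 17*(0--17) + 11*(-17-9)| / 2
= 46.5

46.5


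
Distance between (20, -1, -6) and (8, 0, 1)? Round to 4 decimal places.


d = sqrt((8-20)^2 + (0--1)^2 + (1--6)^2) = 13.9284

13.9284


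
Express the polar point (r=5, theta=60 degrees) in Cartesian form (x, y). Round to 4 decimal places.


x = 5 * cos(60) = 2.5
y = 5 * sin(60) = 4.3301

(2.5, 4.3301)


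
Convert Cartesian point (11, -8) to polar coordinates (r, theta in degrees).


r = sqrt(11^2 + (-8)^2) = 13.6015
theta = atan2(-8, 11) = 323.9726 degrees

r = 13.6015, theta = 323.9726 degrees


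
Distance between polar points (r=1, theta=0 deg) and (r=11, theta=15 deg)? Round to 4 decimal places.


d = sqrt(r1^2 + r2^2 - 2*r1*r2*cos(t2-t1))
d = sqrt(1^2 + 11^2 - 2*1*11*cos(15-0)) = 10.0374

10.0374


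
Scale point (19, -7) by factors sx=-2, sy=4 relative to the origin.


Scaling: (x*sx, y*sy) = (19*-2, -7*4) = (-38, -28)

(-38, -28)


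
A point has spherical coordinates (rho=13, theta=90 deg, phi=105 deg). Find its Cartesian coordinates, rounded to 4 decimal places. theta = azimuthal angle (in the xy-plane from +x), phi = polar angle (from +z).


x = 13 * sin(105) * cos(90) = 0
y = 13 * sin(105) * sin(90) = 12.557
z = 13 * cos(105) = -3.3646

(0, 12.557, -3.3646)


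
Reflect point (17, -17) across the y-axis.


Reflection across y-axis: (x, y) -> (-x, y)
(17, -17) -> (-17, -17)

(-17, -17)


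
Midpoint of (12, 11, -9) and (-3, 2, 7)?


Midpoint = ((12+-3)/2, (11+2)/2, (-9+7)/2) = (4.5, 6.5, -1)

(4.5, 6.5, -1)


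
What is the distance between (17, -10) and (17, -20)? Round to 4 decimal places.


d = sqrt((17-17)^2 + (-20--10)^2) = 10

10


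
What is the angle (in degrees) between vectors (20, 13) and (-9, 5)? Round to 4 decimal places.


dot = 20*-9 + 13*5 = -115
|u| = 23.8537, |v| = 10.2956
cos(angle) = -0.4683
angle = 117.9215 degrees

117.9215 degrees


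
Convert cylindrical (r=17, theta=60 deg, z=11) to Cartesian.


x = 17 * cos(60) = 8.5
y = 17 * sin(60) = 14.7224
z = 11

(8.5, 14.7224, 11)


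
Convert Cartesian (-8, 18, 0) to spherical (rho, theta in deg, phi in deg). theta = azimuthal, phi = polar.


rho = sqrt((-8)^2 + 18^2 + 0^2) = 19.6977
theta = atan2(18, -8) = 113.9625 deg
phi = acos(0/19.6977) = 90 deg

rho = 19.6977, theta = 113.9625 deg, phi = 90 deg


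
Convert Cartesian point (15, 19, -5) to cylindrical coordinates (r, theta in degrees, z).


r = sqrt(15^2 + 19^2) = 24.2074
theta = atan2(19, 15) = 51.7098 deg
z = -5

r = 24.2074, theta = 51.7098 deg, z = -5


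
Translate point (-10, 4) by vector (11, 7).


Translation: (x+dx, y+dy) = (-10+11, 4+7) = (1, 11)

(1, 11)


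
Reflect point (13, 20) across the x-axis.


Reflection across x-axis: (x, y) -> (x, -y)
(13, 20) -> (13, -20)

(13, -20)


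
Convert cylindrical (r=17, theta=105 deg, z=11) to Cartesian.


x = 17 * cos(105) = -4.3999
y = 17 * sin(105) = 16.4207
z = 11

(-4.3999, 16.4207, 11)


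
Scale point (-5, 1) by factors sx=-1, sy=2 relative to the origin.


Scaling: (x*sx, y*sy) = (-5*-1, 1*2) = (5, 2)

(5, 2)


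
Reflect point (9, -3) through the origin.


Reflection through origin: (x, y) -> (-x, -y)
(9, -3) -> (-9, 3)

(-9, 3)


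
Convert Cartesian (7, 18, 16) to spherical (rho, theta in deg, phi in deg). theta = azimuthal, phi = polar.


rho = sqrt(7^2 + 18^2 + 16^2) = 25.0799
theta = atan2(18, 7) = 68.7495 deg
phi = acos(16/25.0799) = 50.36 deg

rho = 25.0799, theta = 68.7495 deg, phi = 50.36 deg


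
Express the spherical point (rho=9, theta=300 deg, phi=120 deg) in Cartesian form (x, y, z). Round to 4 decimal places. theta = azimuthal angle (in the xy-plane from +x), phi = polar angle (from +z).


x = 9 * sin(120) * cos(300) = 3.8971
y = 9 * sin(120) * sin(300) = -6.75
z = 9 * cos(120) = -4.5

(3.8971, -6.75, -4.5)


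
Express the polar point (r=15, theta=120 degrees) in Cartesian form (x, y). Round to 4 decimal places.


x = 15 * cos(120) = -7.5
y = 15 * sin(120) = 12.9904

(-7.5, 12.9904)


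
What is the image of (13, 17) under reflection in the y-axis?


Reflection across y-axis: (x, y) -> (-x, y)
(13, 17) -> (-13, 17)

(-13, 17)


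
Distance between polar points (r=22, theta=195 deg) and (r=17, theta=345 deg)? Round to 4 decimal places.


d = sqrt(r1^2 + r2^2 - 2*r1*r2*cos(t2-t1))
d = sqrt(22^2 + 17^2 - 2*22*17*cos(345-195)) = 37.6933

37.6933


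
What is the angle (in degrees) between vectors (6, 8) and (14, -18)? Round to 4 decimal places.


dot = 6*14 + 8*-18 = -60
|u| = 10, |v| = 22.8035
cos(angle) = -0.2631
angle = 105.2551 degrees

105.2551 degrees


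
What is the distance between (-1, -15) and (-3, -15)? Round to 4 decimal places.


d = sqrt((-3--1)^2 + (-15--15)^2) = 2

2


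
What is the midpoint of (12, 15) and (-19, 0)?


Midpoint = ((12+-19)/2, (15+0)/2) = (-3.5, 7.5)

(-3.5, 7.5)


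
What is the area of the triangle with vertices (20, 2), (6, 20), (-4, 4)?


Area = |x1(y2-y3) + x2(y3-y1) + x3(y1-y2)| / 2
= |20*(20-4) + 6*(4-2) + -4*(2-20)| / 2
= 202

202


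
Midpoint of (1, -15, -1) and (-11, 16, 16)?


Midpoint = ((1+-11)/2, (-15+16)/2, (-1+16)/2) = (-5, 0.5, 7.5)

(-5, 0.5, 7.5)


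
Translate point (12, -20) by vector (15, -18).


Translation: (x+dx, y+dy) = (12+15, -20+-18) = (27, -38)

(27, -38)


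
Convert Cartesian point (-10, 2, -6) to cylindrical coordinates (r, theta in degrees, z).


r = sqrt((-10)^2 + 2^2) = 10.198
theta = atan2(2, -10) = 168.6901 deg
z = -6

r = 10.198, theta = 168.6901 deg, z = -6


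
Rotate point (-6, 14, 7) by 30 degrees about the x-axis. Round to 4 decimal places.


x' = -6
y' = 14*cos(30) - 7*sin(30) = 8.6244
z' = 14*sin(30) + 7*cos(30) = 13.0622

(-6, 8.6244, 13.0622)


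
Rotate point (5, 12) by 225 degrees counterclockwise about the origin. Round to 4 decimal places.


x' = 5*cos(225) - 12*sin(225) = 4.9497
y' = 5*sin(225) + 12*cos(225) = -12.0208

(4.9497, -12.0208)


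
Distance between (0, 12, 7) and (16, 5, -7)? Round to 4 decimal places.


d = sqrt((16-0)^2 + (5-12)^2 + (-7-7)^2) = 22.383

22.383


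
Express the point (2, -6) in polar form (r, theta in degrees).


r = sqrt(2^2 + (-6)^2) = 6.3246
theta = atan2(-6, 2) = 288.4349 degrees

r = 6.3246, theta = 288.4349 degrees


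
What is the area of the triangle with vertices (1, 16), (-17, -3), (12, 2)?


Area = |x1(y2-y3) + x2(y3-y1) + x3(y1-y2)| / 2
= |1*(-3-2) + -17*(2-16) + 12*(16--3)| / 2
= 230.5

230.5


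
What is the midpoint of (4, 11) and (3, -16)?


Midpoint = ((4+3)/2, (11+-16)/2) = (3.5, -2.5)

(3.5, -2.5)


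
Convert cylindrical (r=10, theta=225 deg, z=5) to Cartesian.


x = 10 * cos(225) = -7.0711
y = 10 * sin(225) = -7.0711
z = 5

(-7.0711, -7.0711, 5)


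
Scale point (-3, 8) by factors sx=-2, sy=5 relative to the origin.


Scaling: (x*sx, y*sy) = (-3*-2, 8*5) = (6, 40)

(6, 40)


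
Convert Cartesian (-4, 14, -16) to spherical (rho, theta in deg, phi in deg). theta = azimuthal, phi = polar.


rho = sqrt((-4)^2 + 14^2 + (-16)^2) = 21.6333
theta = atan2(14, -4) = 105.9454 deg
phi = acos(-16/21.6333) = 137.6974 deg

rho = 21.6333, theta = 105.9454 deg, phi = 137.6974 deg


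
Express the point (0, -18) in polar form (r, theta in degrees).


r = sqrt(0^2 + (-18)^2) = 18
theta = atan2(-18, 0) = 270 degrees

r = 18, theta = 270 degrees


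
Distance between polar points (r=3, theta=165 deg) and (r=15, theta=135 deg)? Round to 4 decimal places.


d = sqrt(r1^2 + r2^2 - 2*r1*r2*cos(t2-t1))
d = sqrt(3^2 + 15^2 - 2*3*15*cos(135-165)) = 12.4923

12.4923


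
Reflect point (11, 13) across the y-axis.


Reflection across y-axis: (x, y) -> (-x, y)
(11, 13) -> (-11, 13)

(-11, 13)


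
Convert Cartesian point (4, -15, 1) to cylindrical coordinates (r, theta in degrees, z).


r = sqrt(4^2 + (-15)^2) = 15.5242
theta = atan2(-15, 4) = 284.9314 deg
z = 1

r = 15.5242, theta = 284.9314 deg, z = 1


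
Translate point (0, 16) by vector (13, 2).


Translation: (x+dx, y+dy) = (0+13, 16+2) = (13, 18)

(13, 18)


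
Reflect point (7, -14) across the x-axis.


Reflection across x-axis: (x, y) -> (x, -y)
(7, -14) -> (7, 14)

(7, 14)


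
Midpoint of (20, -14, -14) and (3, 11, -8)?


Midpoint = ((20+3)/2, (-14+11)/2, (-14+-8)/2) = (11.5, -1.5, -11)

(11.5, -1.5, -11)


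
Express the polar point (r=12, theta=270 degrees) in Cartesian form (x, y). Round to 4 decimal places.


x = 12 * cos(270) = 0
y = 12 * sin(270) = -12

(0, -12)


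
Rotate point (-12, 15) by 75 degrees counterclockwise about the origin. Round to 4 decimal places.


x' = -12*cos(75) - 15*sin(75) = -17.5947
y' = -12*sin(75) + 15*cos(75) = -7.7088

(-17.5947, -7.7088)


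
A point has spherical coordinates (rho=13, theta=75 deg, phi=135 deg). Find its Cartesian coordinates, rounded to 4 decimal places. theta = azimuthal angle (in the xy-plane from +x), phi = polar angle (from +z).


x = 13 * sin(135) * cos(75) = 2.3792
y = 13 * sin(135) * sin(75) = 8.8792
z = 13 * cos(135) = -9.1924

(2.3792, 8.8792, -9.1924)


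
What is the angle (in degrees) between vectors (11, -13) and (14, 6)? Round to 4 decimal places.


dot = 11*14 + -13*6 = 76
|u| = 17.0294, |v| = 15.2315
cos(angle) = 0.293
angle = 72.9622 degrees

72.9622 degrees


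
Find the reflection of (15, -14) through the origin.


Reflection through origin: (x, y) -> (-x, -y)
(15, -14) -> (-15, 14)

(-15, 14)


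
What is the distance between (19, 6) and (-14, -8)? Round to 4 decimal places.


d = sqrt((-14-19)^2 + (-8-6)^2) = 35.8469

35.8469


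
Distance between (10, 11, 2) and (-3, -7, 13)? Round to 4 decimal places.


d = sqrt((-3-10)^2 + (-7-11)^2 + (13-2)^2) = 24.779

24.779


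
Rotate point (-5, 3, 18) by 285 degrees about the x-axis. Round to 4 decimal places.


x' = -5
y' = 3*cos(285) - 18*sin(285) = 18.1631
z' = 3*sin(285) + 18*cos(285) = 1.761

(-5, 18.1631, 1.761)


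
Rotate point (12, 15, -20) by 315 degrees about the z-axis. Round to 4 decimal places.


x' = 12*cos(315) - 15*sin(315) = 19.0919
y' = 12*sin(315) + 15*cos(315) = 2.1213
z' = -20

(19.0919, 2.1213, -20)


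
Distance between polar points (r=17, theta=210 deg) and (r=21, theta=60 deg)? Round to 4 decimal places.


d = sqrt(r1^2 + r2^2 - 2*r1*r2*cos(t2-t1))
d = sqrt(17^2 + 21^2 - 2*17*21*cos(60-210)) = 36.7198

36.7198


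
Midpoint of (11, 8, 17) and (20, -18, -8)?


Midpoint = ((11+20)/2, (8+-18)/2, (17+-8)/2) = (15.5, -5, 4.5)

(15.5, -5, 4.5)


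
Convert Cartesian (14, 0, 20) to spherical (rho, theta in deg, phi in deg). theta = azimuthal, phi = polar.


rho = sqrt(14^2 + 0^2 + 20^2) = 24.4131
theta = atan2(0, 14) = 0 deg
phi = acos(20/24.4131) = 34.992 deg

rho = 24.4131, theta = 0 deg, phi = 34.992 deg


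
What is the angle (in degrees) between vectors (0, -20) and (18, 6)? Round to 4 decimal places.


dot = 0*18 + -20*6 = -120
|u| = 20, |v| = 18.9737
cos(angle) = -0.3162
angle = 108.4349 degrees

108.4349 degrees


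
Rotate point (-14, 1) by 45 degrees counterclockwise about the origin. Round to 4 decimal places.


x' = -14*cos(45) - 1*sin(45) = -10.6066
y' = -14*sin(45) + 1*cos(45) = -9.1924

(-10.6066, -9.1924)


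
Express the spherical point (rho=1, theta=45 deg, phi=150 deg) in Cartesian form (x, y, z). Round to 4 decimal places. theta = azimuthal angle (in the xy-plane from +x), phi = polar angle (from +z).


x = 1 * sin(150) * cos(45) = 0.3536
y = 1 * sin(150) * sin(45) = 0.3536
z = 1 * cos(150) = -0.866

(0.3536, 0.3536, -0.866)


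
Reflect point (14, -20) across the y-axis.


Reflection across y-axis: (x, y) -> (-x, y)
(14, -20) -> (-14, -20)

(-14, -20)


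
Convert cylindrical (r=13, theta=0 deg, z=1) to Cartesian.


x = 13 * cos(0) = 13
y = 13 * sin(0) = 0
z = 1

(13, 0, 1)


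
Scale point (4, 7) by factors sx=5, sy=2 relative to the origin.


Scaling: (x*sx, y*sy) = (4*5, 7*2) = (20, 14)

(20, 14)


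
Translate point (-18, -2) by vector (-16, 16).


Translation: (x+dx, y+dy) = (-18+-16, -2+16) = (-34, 14)

(-34, 14)


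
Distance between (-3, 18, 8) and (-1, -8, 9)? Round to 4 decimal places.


d = sqrt((-1--3)^2 + (-8-18)^2 + (9-8)^2) = 26.096

26.096


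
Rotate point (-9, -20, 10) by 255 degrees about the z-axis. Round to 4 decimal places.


x' = -9*cos(255) - -20*sin(255) = -16.9891
y' = -9*sin(255) + -20*cos(255) = 13.8697
z' = 10

(-16.9891, 13.8697, 10)


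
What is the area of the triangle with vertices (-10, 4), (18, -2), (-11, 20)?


Area = |x1(y2-y3) + x2(y3-y1) + x3(y1-y2)| / 2
= |-10*(-2-20) + 18*(20-4) + -11*(4--2)| / 2
= 221

221


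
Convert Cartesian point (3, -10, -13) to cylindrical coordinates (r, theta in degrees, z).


r = sqrt(3^2 + (-10)^2) = 10.4403
theta = atan2(-10, 3) = 286.6992 deg
z = -13

r = 10.4403, theta = 286.6992 deg, z = -13


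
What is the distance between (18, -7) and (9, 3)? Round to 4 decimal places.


d = sqrt((9-18)^2 + (3--7)^2) = 13.4536

13.4536


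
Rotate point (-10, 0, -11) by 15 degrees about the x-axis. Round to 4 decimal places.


x' = -10
y' = 0*cos(15) - -11*sin(15) = 2.847
z' = 0*sin(15) + -11*cos(15) = -10.6252

(-10, 2.847, -10.6252)


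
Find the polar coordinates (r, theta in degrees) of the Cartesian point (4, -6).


r = sqrt(4^2 + (-6)^2) = 7.2111
theta = atan2(-6, 4) = 303.6901 degrees

r = 7.2111, theta = 303.6901 degrees


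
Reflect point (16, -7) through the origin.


Reflection through origin: (x, y) -> (-x, -y)
(16, -7) -> (-16, 7)

(-16, 7)


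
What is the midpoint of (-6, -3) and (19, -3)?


Midpoint = ((-6+19)/2, (-3+-3)/2) = (6.5, -3)

(6.5, -3)


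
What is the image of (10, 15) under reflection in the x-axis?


Reflection across x-axis: (x, y) -> (x, -y)
(10, 15) -> (10, -15)

(10, -15)


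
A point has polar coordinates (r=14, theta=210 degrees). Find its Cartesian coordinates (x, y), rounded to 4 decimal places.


x = 14 * cos(210) = -12.1244
y = 14 * sin(210) = -7

(-12.1244, -7)


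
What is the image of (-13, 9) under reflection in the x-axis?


Reflection across x-axis: (x, y) -> (x, -y)
(-13, 9) -> (-13, -9)

(-13, -9)


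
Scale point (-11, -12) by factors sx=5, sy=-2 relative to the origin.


Scaling: (x*sx, y*sy) = (-11*5, -12*-2) = (-55, 24)

(-55, 24)


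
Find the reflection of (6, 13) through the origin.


Reflection through origin: (x, y) -> (-x, -y)
(6, 13) -> (-6, -13)

(-6, -13)


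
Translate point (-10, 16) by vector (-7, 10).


Translation: (x+dx, y+dy) = (-10+-7, 16+10) = (-17, 26)

(-17, 26)


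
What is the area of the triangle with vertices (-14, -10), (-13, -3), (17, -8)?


Area = |x1(y2-y3) + x2(y3-y1) + x3(y1-y2)| / 2
= |-14*(-3--8) + -13*(-8--10) + 17*(-10--3)| / 2
= 107.5

107.5


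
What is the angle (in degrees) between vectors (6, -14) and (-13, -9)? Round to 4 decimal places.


dot = 6*-13 + -14*-9 = 48
|u| = 15.2315, |v| = 15.8114
cos(angle) = 0.1993
angle = 78.5034 degrees

78.5034 degrees


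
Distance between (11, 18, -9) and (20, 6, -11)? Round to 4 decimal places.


d = sqrt((20-11)^2 + (6-18)^2 + (-11--9)^2) = 15.1327

15.1327


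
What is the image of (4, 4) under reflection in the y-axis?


Reflection across y-axis: (x, y) -> (-x, y)
(4, 4) -> (-4, 4)

(-4, 4)


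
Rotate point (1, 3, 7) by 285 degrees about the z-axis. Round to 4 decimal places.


x' = 1*cos(285) - 3*sin(285) = 3.1566
y' = 1*sin(285) + 3*cos(285) = -0.1895
z' = 7

(3.1566, -0.1895, 7)


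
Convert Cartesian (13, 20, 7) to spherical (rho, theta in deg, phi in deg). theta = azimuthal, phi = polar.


rho = sqrt(13^2 + 20^2 + 7^2) = 24.8596
theta = atan2(20, 13) = 56.9761 deg
phi = acos(7/24.8596) = 73.6454 deg

rho = 24.8596, theta = 56.9761 deg, phi = 73.6454 deg


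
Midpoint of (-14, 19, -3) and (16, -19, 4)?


Midpoint = ((-14+16)/2, (19+-19)/2, (-3+4)/2) = (1, 0, 0.5)

(1, 0, 0.5)


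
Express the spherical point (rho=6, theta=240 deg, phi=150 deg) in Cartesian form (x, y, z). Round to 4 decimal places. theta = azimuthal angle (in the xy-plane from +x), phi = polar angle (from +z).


x = 6 * sin(150) * cos(240) = -1.5
y = 6 * sin(150) * sin(240) = -2.5981
z = 6 * cos(150) = -5.1962

(-1.5, -2.5981, -5.1962)


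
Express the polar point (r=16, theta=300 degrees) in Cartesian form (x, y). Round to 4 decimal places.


x = 16 * cos(300) = 8
y = 16 * sin(300) = -13.8564

(8, -13.8564)


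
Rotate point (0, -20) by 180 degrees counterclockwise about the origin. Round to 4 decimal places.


x' = 0*cos(180) - -20*sin(180) = 0
y' = 0*sin(180) + -20*cos(180) = 20

(0, 20)


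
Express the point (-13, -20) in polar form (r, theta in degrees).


r = sqrt((-13)^2 + (-20)^2) = 23.8537
theta = atan2(-20, -13) = 236.9761 degrees

r = 23.8537, theta = 236.9761 degrees


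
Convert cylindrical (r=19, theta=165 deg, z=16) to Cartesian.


x = 19 * cos(165) = -18.3526
y = 19 * sin(165) = 4.9176
z = 16

(-18.3526, 4.9176, 16)


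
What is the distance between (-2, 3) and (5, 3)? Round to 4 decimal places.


d = sqrt((5--2)^2 + (3-3)^2) = 7

7


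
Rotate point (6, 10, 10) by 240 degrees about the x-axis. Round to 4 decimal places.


x' = 6
y' = 10*cos(240) - 10*sin(240) = 3.6603
z' = 10*sin(240) + 10*cos(240) = -13.6603

(6, 3.6603, -13.6603)


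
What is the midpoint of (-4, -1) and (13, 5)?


Midpoint = ((-4+13)/2, (-1+5)/2) = (4.5, 2)

(4.5, 2)


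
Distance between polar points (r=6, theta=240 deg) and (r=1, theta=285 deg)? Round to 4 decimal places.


d = sqrt(r1^2 + r2^2 - 2*r1*r2*cos(t2-t1))
d = sqrt(6^2 + 1^2 - 2*6*1*cos(285-240)) = 5.3399

5.3399


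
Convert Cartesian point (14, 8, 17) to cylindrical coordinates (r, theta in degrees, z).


r = sqrt(14^2 + 8^2) = 16.1245
theta = atan2(8, 14) = 29.7449 deg
z = 17

r = 16.1245, theta = 29.7449 deg, z = 17


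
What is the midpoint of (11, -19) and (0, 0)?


Midpoint = ((11+0)/2, (-19+0)/2) = (5.5, -9.5)

(5.5, -9.5)


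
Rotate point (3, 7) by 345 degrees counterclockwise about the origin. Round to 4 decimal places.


x' = 3*cos(345) - 7*sin(345) = 4.7095
y' = 3*sin(345) + 7*cos(345) = 5.985

(4.7095, 5.985)


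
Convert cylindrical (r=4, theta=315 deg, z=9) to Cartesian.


x = 4 * cos(315) = 2.8284
y = 4 * sin(315) = -2.8284
z = 9

(2.8284, -2.8284, 9)


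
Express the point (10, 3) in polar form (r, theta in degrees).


r = sqrt(10^2 + 3^2) = 10.4403
theta = atan2(3, 10) = 16.6992 degrees

r = 10.4403, theta = 16.6992 degrees


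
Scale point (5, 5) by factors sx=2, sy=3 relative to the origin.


Scaling: (x*sx, y*sy) = (5*2, 5*3) = (10, 15)

(10, 15)


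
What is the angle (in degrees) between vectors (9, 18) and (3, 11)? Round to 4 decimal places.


dot = 9*3 + 18*11 = 225
|u| = 20.1246, |v| = 11.4018
cos(angle) = 0.9806
angle = 11.3099 degrees

11.3099 degrees


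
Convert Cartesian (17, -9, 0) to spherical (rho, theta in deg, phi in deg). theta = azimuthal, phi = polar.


rho = sqrt(17^2 + (-9)^2 + 0^2) = 19.2354
theta = atan2(-9, 17) = 332.1027 deg
phi = acos(0/19.2354) = 90 deg

rho = 19.2354, theta = 332.1027 deg, phi = 90 deg


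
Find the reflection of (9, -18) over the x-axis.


Reflection across x-axis: (x, y) -> (x, -y)
(9, -18) -> (9, 18)

(9, 18)


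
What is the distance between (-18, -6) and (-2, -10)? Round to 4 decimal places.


d = sqrt((-2--18)^2 + (-10--6)^2) = 16.4924

16.4924


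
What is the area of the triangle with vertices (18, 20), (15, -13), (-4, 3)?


Area = |x1(y2-y3) + x2(y3-y1) + x3(y1-y2)| / 2
= |18*(-13-3) + 15*(3-20) + -4*(20--13)| / 2
= 337.5

337.5


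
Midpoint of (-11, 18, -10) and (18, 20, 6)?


Midpoint = ((-11+18)/2, (18+20)/2, (-10+6)/2) = (3.5, 19, -2)

(3.5, 19, -2)


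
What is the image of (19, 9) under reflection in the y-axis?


Reflection across y-axis: (x, y) -> (-x, y)
(19, 9) -> (-19, 9)

(-19, 9)


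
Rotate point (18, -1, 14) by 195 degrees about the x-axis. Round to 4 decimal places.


x' = 18
y' = -1*cos(195) - 14*sin(195) = 4.5894
z' = -1*sin(195) + 14*cos(195) = -13.2641

(18, 4.5894, -13.2641)


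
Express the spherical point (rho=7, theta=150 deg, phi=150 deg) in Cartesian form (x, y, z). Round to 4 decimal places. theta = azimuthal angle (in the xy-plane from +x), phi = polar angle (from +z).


x = 7 * sin(150) * cos(150) = -3.0311
y = 7 * sin(150) * sin(150) = 1.75
z = 7 * cos(150) = -6.0622

(-3.0311, 1.75, -6.0622)


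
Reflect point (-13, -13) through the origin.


Reflection through origin: (x, y) -> (-x, -y)
(-13, -13) -> (13, 13)

(13, 13)


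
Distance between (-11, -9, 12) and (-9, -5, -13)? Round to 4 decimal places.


d = sqrt((-9--11)^2 + (-5--9)^2 + (-13-12)^2) = 25.3969

25.3969


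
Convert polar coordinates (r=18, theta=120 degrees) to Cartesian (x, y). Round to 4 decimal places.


x = 18 * cos(120) = -9
y = 18 * sin(120) = 15.5885

(-9, 15.5885)


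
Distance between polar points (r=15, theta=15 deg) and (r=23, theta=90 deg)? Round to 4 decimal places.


d = sqrt(r1^2 + r2^2 - 2*r1*r2*cos(t2-t1))
d = sqrt(15^2 + 23^2 - 2*15*23*cos(90-15)) = 23.9878

23.9878


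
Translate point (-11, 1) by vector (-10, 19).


Translation: (x+dx, y+dy) = (-11+-10, 1+19) = (-21, 20)

(-21, 20)


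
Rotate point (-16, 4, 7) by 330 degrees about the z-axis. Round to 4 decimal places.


x' = -16*cos(330) - 4*sin(330) = -11.8564
y' = -16*sin(330) + 4*cos(330) = 11.4641
z' = 7

(-11.8564, 11.4641, 7)


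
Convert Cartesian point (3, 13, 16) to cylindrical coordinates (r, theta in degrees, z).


r = sqrt(3^2 + 13^2) = 13.3417
theta = atan2(13, 3) = 77.0054 deg
z = 16

r = 13.3417, theta = 77.0054 deg, z = 16


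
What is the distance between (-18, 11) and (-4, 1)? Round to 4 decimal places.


d = sqrt((-4--18)^2 + (1-11)^2) = 17.2047

17.2047


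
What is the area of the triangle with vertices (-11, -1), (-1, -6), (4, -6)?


Area = |x1(y2-y3) + x2(y3-y1) + x3(y1-y2)| / 2
= |-11*(-6--6) + -1*(-6--1) + 4*(-1--6)| / 2
= 12.5

12.5


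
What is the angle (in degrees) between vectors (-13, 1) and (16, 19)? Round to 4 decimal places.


dot = -13*16 + 1*19 = -189
|u| = 13.0384, |v| = 24.8395
cos(angle) = -0.5836
angle = 125.7022 degrees

125.7022 degrees


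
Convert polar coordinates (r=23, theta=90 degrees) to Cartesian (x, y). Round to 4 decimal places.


x = 23 * cos(90) = 0
y = 23 * sin(90) = 23

(0, 23)


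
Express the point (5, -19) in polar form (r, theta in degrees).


r = sqrt(5^2 + (-19)^2) = 19.6469
theta = atan2(-19, 5) = 284.7436 degrees

r = 19.6469, theta = 284.7436 degrees


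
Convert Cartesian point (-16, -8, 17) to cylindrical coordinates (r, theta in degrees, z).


r = sqrt((-16)^2 + (-8)^2) = 17.8885
theta = atan2(-8, -16) = 206.5651 deg
z = 17

r = 17.8885, theta = 206.5651 deg, z = 17


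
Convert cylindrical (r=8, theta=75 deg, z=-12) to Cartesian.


x = 8 * cos(75) = 2.0706
y = 8 * sin(75) = 7.7274
z = -12

(2.0706, 7.7274, -12)


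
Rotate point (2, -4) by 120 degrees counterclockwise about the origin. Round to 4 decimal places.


x' = 2*cos(120) - -4*sin(120) = 2.4641
y' = 2*sin(120) + -4*cos(120) = 3.7321

(2.4641, 3.7321)


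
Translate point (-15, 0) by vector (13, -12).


Translation: (x+dx, y+dy) = (-15+13, 0+-12) = (-2, -12)

(-2, -12)


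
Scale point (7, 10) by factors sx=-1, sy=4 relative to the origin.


Scaling: (x*sx, y*sy) = (7*-1, 10*4) = (-7, 40)

(-7, 40)


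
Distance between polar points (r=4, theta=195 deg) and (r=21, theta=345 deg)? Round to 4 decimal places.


d = sqrt(r1^2 + r2^2 - 2*r1*r2*cos(t2-t1))
d = sqrt(4^2 + 21^2 - 2*4*21*cos(345-195)) = 24.5457

24.5457


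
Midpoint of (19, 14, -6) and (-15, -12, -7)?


Midpoint = ((19+-15)/2, (14+-12)/2, (-6+-7)/2) = (2, 1, -6.5)

(2, 1, -6.5)


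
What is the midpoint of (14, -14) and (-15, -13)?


Midpoint = ((14+-15)/2, (-14+-13)/2) = (-0.5, -13.5)

(-0.5, -13.5)


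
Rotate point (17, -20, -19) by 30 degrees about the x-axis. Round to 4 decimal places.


x' = 17
y' = -20*cos(30) - -19*sin(30) = -7.8205
z' = -20*sin(30) + -19*cos(30) = -26.4545

(17, -7.8205, -26.4545)


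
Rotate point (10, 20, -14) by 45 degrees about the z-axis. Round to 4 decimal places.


x' = 10*cos(45) - 20*sin(45) = -7.0711
y' = 10*sin(45) + 20*cos(45) = 21.2132
z' = -14

(-7.0711, 21.2132, -14)


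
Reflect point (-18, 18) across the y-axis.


Reflection across y-axis: (x, y) -> (-x, y)
(-18, 18) -> (18, 18)

(18, 18)


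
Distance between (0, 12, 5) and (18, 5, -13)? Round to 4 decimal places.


d = sqrt((18-0)^2 + (5-12)^2 + (-13-5)^2) = 26.4008

26.4008


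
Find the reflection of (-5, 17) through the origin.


Reflection through origin: (x, y) -> (-x, -y)
(-5, 17) -> (5, -17)

(5, -17)


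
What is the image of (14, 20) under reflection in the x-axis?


Reflection across x-axis: (x, y) -> (x, -y)
(14, 20) -> (14, -20)

(14, -20)


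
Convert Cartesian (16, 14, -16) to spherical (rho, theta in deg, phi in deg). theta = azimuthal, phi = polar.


rho = sqrt(16^2 + 14^2 + (-16)^2) = 26.6083
theta = atan2(14, 16) = 41.1859 deg
phi = acos(-16/26.6083) = 126.9643 deg

rho = 26.6083, theta = 41.1859 deg, phi = 126.9643 deg


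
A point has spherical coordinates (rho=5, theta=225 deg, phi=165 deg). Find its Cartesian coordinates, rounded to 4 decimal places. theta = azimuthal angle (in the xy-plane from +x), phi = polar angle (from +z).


x = 5 * sin(165) * cos(225) = -0.9151
y = 5 * sin(165) * sin(225) = -0.9151
z = 5 * cos(165) = -4.8296

(-0.9151, -0.9151, -4.8296)


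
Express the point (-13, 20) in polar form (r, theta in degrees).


r = sqrt((-13)^2 + 20^2) = 23.8537
theta = atan2(20, -13) = 123.0239 degrees

r = 23.8537, theta = 123.0239 degrees


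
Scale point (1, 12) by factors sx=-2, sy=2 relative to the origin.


Scaling: (x*sx, y*sy) = (1*-2, 12*2) = (-2, 24)

(-2, 24)


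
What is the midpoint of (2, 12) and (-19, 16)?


Midpoint = ((2+-19)/2, (12+16)/2) = (-8.5, 14)

(-8.5, 14)


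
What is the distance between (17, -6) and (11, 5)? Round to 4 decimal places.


d = sqrt((11-17)^2 + (5--6)^2) = 12.53

12.53


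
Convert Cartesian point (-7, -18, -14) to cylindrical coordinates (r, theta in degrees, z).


r = sqrt((-7)^2 + (-18)^2) = 19.3132
theta = atan2(-18, -7) = 248.7495 deg
z = -14

r = 19.3132, theta = 248.7495 deg, z = -14


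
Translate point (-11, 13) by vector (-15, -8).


Translation: (x+dx, y+dy) = (-11+-15, 13+-8) = (-26, 5)

(-26, 5)


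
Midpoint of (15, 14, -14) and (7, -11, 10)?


Midpoint = ((15+7)/2, (14+-11)/2, (-14+10)/2) = (11, 1.5, -2)

(11, 1.5, -2)


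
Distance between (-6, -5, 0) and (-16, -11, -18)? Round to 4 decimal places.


d = sqrt((-16--6)^2 + (-11--5)^2 + (-18-0)^2) = 21.4476

21.4476


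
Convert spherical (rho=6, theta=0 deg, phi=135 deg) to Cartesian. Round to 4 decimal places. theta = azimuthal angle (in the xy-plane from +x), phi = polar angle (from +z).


x = 6 * sin(135) * cos(0) = 4.2426
y = 6 * sin(135) * sin(0) = 0
z = 6 * cos(135) = -4.2426

(4.2426, 0, -4.2426)


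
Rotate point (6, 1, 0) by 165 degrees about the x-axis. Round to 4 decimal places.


x' = 6
y' = 1*cos(165) - 0*sin(165) = -0.9659
z' = 1*sin(165) + 0*cos(165) = 0.2588

(6, -0.9659, 0.2588)
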